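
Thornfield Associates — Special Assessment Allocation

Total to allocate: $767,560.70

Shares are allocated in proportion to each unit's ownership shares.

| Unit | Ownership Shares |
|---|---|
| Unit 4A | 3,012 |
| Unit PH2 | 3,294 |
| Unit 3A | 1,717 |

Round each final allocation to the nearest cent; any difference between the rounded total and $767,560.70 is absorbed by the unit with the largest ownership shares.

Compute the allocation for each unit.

Unit 4A: $288,158.15 | Unit PH2: $315,137.10 | Unit 3A: $164,265.45

Sum of ownership shares: 3,012 + 3,294 + 1,717 = 8,023.
Unrounded shares: Unit 4A 288,158.1489; Unit PH2 315,137.0991; Unit 3A 164,265.4521.
At nearest cent: Unit 4A $288,158.15; Unit PH2 $315,137.10; Unit 3A $164,265.45. Sum = $767,560.70.
Rounded total matches; no reconciliation needed.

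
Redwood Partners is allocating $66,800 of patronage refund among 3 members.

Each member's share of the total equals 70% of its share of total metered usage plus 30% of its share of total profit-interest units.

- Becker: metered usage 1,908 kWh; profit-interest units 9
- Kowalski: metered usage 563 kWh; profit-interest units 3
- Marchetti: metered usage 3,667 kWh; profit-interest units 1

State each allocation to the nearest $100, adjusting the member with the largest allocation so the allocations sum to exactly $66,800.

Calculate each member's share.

Metered usage total 6,138; profit-interest units total 13.
Blended shares (70% metered usage + 30% profit-interest units): Becker 0.4253; Kowalski 0.1334; Marchetti 0.4413.
Pro-rata amounts: Becker 28,409.21; Kowalski 8,913.62; Marchetti 29,477.17.
After rounding ($100): Becker $28,400; Kowalski $8,900; Marchetti $29,500. Sum = $66,800.
Rounded total matches; no reconciliation needed.

Becker: $28,400 | Kowalski: $8,900 | Marchetti: $29,500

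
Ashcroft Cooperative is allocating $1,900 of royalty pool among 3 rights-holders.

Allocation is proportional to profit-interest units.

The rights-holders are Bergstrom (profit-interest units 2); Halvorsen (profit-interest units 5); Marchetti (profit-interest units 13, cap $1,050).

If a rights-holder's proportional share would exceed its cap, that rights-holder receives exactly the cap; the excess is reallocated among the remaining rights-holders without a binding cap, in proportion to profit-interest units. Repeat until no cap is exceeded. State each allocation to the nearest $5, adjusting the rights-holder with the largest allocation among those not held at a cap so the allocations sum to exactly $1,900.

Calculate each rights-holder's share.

Bergstrom: $245 · Halvorsen: $605 · Marchetti: $1,050

Combined profit-interest units = 20.
Proportional shares (ignoring caps): Bergstrom 190.00; Halvorsen 475.00; Marchetti 1,235.00.
Cap binds for Marchetti ($1,050); remaining pool $850 reallocated over remaining profit-interest units 7.
Remaining shares: Bergstrom 242.86 → $245; Halvorsen 607.14 → $605.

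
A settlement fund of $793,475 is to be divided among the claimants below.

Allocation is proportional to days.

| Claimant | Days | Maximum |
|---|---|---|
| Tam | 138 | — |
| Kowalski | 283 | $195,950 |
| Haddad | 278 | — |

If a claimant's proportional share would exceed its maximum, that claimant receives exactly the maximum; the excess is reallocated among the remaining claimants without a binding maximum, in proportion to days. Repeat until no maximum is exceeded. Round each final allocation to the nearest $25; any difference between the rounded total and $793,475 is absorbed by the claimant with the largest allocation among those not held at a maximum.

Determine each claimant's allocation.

Tam: $198,225 | Kowalski: $195,950 | Haddad: $399,300

Days total: 699.
Unconstrained shares: Tam 156,651.72; Kowalski 321,249.54; Haddad 315,573.75.
Cap binds for Kowalski ($195,950); remaining pool $597,525 reallocated over remaining days 416.
Remaining shares: Tam 198,217.43 → $198,225; Haddad 399,307.57 → $399,300.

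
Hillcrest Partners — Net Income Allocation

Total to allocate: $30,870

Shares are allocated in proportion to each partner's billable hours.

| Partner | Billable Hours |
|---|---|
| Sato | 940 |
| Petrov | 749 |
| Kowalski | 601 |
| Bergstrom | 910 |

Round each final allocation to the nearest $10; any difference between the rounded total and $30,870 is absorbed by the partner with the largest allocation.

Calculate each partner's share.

Sum of billable hours: 3,200.
Unrounded shares: Sato 940/3,200 × $30,870 = 9,068.06; Petrov 749/3,200 × $30,870 = 7,225.51; Kowalski 601/3,200 × $30,870 = 5,797.77; Bergstrom 910/3,200 × $30,870 = 8,778.66.
After rounding ($10): Sato $9,070; Petrov $7,230; Kowalski $5,800; Bergstrom $8,780. Sum = $30,880.
Difference $30,870 − $30,880 = −$10 applied to largest allocation (Sato): Sato becomes $9,060.

Sato: $9,060; Petrov: $7,230; Kowalski: $5,800; Bergstrom: $8,780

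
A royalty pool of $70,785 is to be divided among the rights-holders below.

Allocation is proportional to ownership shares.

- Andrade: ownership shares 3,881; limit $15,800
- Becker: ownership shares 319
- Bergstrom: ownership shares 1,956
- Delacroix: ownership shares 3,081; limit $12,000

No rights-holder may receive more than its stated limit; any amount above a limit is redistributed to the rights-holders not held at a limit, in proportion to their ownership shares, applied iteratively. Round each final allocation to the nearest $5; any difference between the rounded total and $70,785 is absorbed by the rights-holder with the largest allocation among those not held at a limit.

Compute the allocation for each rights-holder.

Andrade: $15,800 · Becker: $6,025 · Bergstrom: $36,960 · Delacroix: $12,000

Sum of ownership shares: 9,237.
Pro-rata shares before constraints: Andrade 29,740.89; Becker 2,444.56; Bergstrom 14,989.22; Delacroix 23,610.33.
Capped: Andrade ($15,800), Delacroix ($12,000); remaining pool $42,985 reallocated over remaining ownership shares 2,275.
Remaining shares: Becker 6,027.35 → $6,025; Bergstrom 36,957.65 → $36,960.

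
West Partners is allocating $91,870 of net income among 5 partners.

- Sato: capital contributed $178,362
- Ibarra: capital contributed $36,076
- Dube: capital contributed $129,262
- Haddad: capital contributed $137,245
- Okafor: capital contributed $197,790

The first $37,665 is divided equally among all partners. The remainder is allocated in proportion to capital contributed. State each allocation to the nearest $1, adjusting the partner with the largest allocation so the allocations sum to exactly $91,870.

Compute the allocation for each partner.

Sato: $21,777 · Ibarra: $10,414 · Dube: $17,856 · Haddad: $18,494 · Okafor: $23,329

Equal tier: $37,665 ÷ 5 = $7,533 apiece.
Remainder $54,205 by capital contributed (total 678,735): Sato 14,244.31 → $14,244; Ibarra 2,881.09 → $2,881; Dube 10,323.10 → $10,323; Haddad 10,960.63 → $10,961; Okafor 15,795.87 → $15,796.
Totals: Sato $7,533 + $14,244 = $21,777; Ibarra $7,533 + $2,881 = $10,414; Dube $7,533 + $10,323 = $17,856; Haddad $7,533 + $10,961 = $18,494; Okafor $7,533 + $15,796 = $23,329.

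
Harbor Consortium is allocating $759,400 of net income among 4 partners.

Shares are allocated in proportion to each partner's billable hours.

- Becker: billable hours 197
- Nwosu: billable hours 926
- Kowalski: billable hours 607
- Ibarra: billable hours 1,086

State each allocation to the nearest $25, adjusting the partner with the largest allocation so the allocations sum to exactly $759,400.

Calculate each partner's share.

Billable hours total: 2,816.
Proportional shares: Becker 197/2,816 × $759,400 = 53,125.64; Nwosu 926/2,816 × $759,400 = 249,717.47; Kowalski 607/2,816 × $759,400 = 163,691.69; Ibarra 1,086/2,816 × $759,400 = 292,865.20.
After rounding ($25): Becker $53,125; Nwosu $249,725; Kowalski $163,700; Ibarra $292,875. Sum = $759,425.
Difference $759,400 − $759,425 = −$25 applied to largest allocation (Ibarra): Ibarra becomes $292,850.

Becker: $53,125; Nwosu: $249,725; Kowalski: $163,700; Ibarra: $292,850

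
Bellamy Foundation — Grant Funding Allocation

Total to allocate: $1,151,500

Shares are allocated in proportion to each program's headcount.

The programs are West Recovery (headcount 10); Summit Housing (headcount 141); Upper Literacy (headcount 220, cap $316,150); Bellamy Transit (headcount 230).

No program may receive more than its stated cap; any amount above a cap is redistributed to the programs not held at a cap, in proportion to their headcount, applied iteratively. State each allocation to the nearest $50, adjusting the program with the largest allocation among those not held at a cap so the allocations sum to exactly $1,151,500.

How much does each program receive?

Sum of headcount: 601.
Pro-rata shares before constraints: West Recovery 19,159.73; Summit Housing 270,152.25; Upper Literacy 421,514.14; Bellamy Transit 440,673.88.
Capped: Upper Literacy ($316,150); residual $835,350 reallocated over remaining headcount 381.
Redistributed shares: West Recovery 21,925.20 → $21,950; Summit Housing 309,145.28 → $309,150; Bellamy Transit 504,279.53 → $504,300.
Rounding difference −$50 applied to Bellamy Transit → $504,250.

West Recovery: $21,950 | Summit Housing: $309,150 | Upper Literacy: $316,150 | Bellamy Transit: $504,250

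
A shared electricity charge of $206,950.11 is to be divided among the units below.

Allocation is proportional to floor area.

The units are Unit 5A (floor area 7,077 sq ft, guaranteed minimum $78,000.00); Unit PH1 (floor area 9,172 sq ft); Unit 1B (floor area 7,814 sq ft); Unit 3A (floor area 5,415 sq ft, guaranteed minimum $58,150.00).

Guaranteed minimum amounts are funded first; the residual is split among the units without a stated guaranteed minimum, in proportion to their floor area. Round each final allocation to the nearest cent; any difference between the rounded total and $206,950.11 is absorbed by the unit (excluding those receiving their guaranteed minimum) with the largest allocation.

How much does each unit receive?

Unit 5A: $78,000.00 · Unit PH1: $38,230.23 · Unit 1B: $32,569.88 · Unit 3A: $58,150.00

Minimums first: Unit 5A $78,000.00; Unit 3A $58,150.00. Remaining pool $70,800.11.
Remaining pool split over remaining floor area 16,986: Unit PH1 38,230.2254 → $38,230.23; Unit 1B 32,569.8846 → $32,569.88.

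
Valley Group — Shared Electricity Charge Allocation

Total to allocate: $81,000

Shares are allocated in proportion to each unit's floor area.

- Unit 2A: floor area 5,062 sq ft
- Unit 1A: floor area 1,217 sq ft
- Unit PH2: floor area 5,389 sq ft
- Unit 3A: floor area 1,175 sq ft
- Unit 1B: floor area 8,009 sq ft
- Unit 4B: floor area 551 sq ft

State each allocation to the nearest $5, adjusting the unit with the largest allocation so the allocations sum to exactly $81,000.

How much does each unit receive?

Combined floor area = 21,403.
Proportional shares: Unit 2A 5,062/21,403 × $81,000 = 19,157.22; Unit 1A 1,217/21,403 × $81,000 = 4,605.76; Unit PH2 5,389/21,403 × $81,000 = 20,394.76; Unit 3A 1,175/21,403 × $81,000 = 4,446.81; Unit 1B 8,009/21,403 × $81,000 = 30,310.19; Unit 4B 551/21,403 × $81,000 = 2,085.27.
At nearest $5: Unit 2A $19,155; Unit 1A $4,605; Unit PH2 $20,395; Unit 3A $4,445; Unit 1B $30,310; Unit 4B $2,085. Sum = $80,995.
Difference $81,000 − $80,995 = +$5 applied to largest allocation (Unit 1B): Unit 1B becomes $30,315.

Unit 2A: $19,155 | Unit 1A: $4,605 | Unit PH2: $20,395 | Unit 3A: $4,445 | Unit 1B: $30,315 | Unit 4B: $2,085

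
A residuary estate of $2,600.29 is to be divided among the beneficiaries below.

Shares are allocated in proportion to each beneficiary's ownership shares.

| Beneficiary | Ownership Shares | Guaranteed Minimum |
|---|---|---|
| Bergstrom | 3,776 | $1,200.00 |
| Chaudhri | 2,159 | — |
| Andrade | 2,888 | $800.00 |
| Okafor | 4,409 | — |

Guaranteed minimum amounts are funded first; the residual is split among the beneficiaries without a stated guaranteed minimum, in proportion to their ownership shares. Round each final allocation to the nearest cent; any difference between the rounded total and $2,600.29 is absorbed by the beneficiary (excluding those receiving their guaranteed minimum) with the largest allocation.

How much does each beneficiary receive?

Fund the minimums — Bergstrom $1,200.00; Andrade $800.00. Residual $600.29.
Residual split over remaining ownership shares 6,568: Chaudhri 197.3243 → $197.32; Okafor 402.9657 → $402.97.

Bergstrom: $1,200.00 · Chaudhri: $197.32 · Andrade: $800.00 · Okafor: $402.97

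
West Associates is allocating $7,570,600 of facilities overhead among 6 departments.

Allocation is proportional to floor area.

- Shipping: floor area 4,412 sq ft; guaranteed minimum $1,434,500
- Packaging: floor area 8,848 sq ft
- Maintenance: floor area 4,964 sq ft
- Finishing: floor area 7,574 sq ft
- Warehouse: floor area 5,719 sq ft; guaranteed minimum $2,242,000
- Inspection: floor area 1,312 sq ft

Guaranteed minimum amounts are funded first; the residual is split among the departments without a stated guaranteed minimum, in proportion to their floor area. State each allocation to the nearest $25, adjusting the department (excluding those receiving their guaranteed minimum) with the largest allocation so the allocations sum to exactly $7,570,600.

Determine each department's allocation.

Shipping: $1,434,500 | Packaging: $1,517,975 | Maintenance: $851,625 | Finishing: $1,299,400 | Warehouse: $2,242,000 | Inspection: $225,100

Minimums first: Shipping $1,434,500; Warehouse $2,242,000. Residual $3,894,100.
Residual split over remaining floor area 22,698: Packaging 1,517,975.01 → $1,517,975; Maintenance 851,630.65 → $851,625; Finishing 1,299,405.82 → $1,299,400; Inspection 225,088.52 → $225,100.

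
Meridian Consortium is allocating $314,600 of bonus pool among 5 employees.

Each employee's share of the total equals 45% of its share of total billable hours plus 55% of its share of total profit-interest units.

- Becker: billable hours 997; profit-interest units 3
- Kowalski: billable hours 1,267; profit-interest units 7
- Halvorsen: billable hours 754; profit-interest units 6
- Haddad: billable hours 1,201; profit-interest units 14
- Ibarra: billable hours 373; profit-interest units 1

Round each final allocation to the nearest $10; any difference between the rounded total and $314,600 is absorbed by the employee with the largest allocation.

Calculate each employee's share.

Billable hours total 4,592; profit-interest units total 31.
Blended shares (45% billable hours + 55% profit-interest units): Becker 0.1509; Kowalski 0.2484; Halvorsen 0.1803; Haddad 0.3661; Ibarra 0.0543.
Proportional shares: Becker 47,482.05; Kowalski 78,132.53; Halvorsen 56,735.27; Haddad 115,169.05; Ibarra 17,081.09.
Rounded to nearest $10: Becker $47,480; Kowalski $78,130; Halvorsen $56,740; Haddad $115,170; Ibarra $17,080. Sum = $314,600.
No rounding difference to absorb.

Becker: $47,480 | Kowalski: $78,130 | Halvorsen: $56,740 | Haddad: $115,170 | Ibarra: $17,080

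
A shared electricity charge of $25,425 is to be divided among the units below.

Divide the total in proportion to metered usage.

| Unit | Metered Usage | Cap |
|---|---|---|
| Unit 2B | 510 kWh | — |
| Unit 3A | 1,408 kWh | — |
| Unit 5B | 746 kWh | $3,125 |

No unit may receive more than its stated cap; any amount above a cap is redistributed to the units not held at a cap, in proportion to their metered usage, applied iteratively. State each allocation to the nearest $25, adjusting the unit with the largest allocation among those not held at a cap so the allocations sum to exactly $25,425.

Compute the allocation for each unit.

Sum of metered usage: 2,664.
Unconstrained shares: Unit 2B 4,867.40; Unit 3A 13,437.84; Unit 5B 7,119.76.
Capped: Unit 5B ($3,125); residual $22,300 reallocated over remaining metered usage 1,918.
Shares after redistribution: Unit 2B 5,929.61 → $5,925; Unit 3A 16,370.39 → $16,375.

Unit 2B: $5,925; Unit 3A: $16,375; Unit 5B: $3,125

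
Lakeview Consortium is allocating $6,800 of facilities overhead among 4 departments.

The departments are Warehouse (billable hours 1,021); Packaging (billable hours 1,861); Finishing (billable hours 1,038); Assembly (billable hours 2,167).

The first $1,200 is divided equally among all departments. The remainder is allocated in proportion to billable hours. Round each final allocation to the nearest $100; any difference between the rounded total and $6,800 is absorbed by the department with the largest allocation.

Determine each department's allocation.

Warehouse: $1,200 | Packaging: $2,000 | Finishing: $1,300 | Assembly: $2,300

First tranche $1,200 split equally: $300 each.
Remainder $5,600 by billable hours (total 6,087): Warehouse 939.31 → $900; Packaging 1,712.11 → $1,700; Finishing 954.95 → $1,000; Assembly 1,993.63 → $2,000.
Totals: Warehouse $300 + $900 = $1,200; Packaging $300 + $1,700 = $2,000; Finishing $300 + $1,000 = $1,300; Assembly $300 + $2,000 = $2,300.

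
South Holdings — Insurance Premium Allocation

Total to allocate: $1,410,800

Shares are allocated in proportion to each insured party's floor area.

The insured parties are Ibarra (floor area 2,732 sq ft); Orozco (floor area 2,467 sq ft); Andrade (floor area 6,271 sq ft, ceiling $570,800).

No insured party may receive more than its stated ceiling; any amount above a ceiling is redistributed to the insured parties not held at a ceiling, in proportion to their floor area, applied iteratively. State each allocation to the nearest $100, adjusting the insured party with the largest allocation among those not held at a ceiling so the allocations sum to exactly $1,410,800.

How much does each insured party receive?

Ibarra: $441,400 · Orozco: $398,600 · Andrade: $570,800

Combined floor area = 11,470.
Proportional shares (ignoring caps): Ibarra 336,033.62; Orozco 303,438.85; Andrade 771,327.53.
Held at cap: Andrade ($570,800); remaining pool $840,000 reallocated over remaining floor area 5,199.
Redistributed shares: Ibarra 441,407.96 → $441,400; Orozco 398,592.04 → $398,600.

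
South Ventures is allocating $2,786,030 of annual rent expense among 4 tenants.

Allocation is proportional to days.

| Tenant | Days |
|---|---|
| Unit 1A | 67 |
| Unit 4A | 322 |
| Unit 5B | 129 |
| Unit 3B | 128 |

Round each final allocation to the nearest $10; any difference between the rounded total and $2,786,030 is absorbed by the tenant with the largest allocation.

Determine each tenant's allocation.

Unit 1A: $288,950 | Unit 4A: $1,388,710 | Unit 5B: $556,340 | Unit 3B: $552,030

Days total: 646.
Raw shares: Unit 1A 67/646 × $2,786,030 = 288,953.58; Unit 4A 322/646 × $2,786,030 = 1,388,702.26; Unit 5B 129/646 × $2,786,030 = 556,343.45; Unit 3B 128/646 × $2,786,030 = 552,030.71.
After rounding ($10): Unit 1A $288,950; Unit 4A $1,388,700; Unit 5B $556,340; Unit 3B $552,030. Sum = $2,786,020.
Difference $2,786,030 − $2,786,020 = +$10 applied to largest allocation (Unit 4A): Unit 4A becomes $1,388,710.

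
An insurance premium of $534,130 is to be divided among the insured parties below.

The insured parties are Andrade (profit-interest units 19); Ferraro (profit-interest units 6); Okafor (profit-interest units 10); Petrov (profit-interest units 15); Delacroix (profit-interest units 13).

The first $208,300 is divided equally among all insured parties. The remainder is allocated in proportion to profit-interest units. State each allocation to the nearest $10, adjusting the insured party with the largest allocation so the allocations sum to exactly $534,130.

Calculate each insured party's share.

Andrade: $139,930; Ferraro: $72,690; Okafor: $93,380; Petrov: $119,240; Delacroix: $108,890

$208,300 shared equally gives $41,660 per insured party.
Remainder $325,830 by profit-interest units (total 63): Andrade 98,266.19 → $98,270; Ferraro 31,031.43 → $31,030; Okafor 51,719.05 → $51,720; Petrov 77,578.57 → $77,580; Delacroix 67,234.76 → $67,230.
Totals: Andrade $41,660 + $98,270 = $139,930; Ferraro $41,660 + $31,030 = $72,690; Okafor $41,660 + $51,720 = $93,380; Petrov $41,660 + $77,580 = $119,240; Delacroix $41,660 + $67,230 = $108,890.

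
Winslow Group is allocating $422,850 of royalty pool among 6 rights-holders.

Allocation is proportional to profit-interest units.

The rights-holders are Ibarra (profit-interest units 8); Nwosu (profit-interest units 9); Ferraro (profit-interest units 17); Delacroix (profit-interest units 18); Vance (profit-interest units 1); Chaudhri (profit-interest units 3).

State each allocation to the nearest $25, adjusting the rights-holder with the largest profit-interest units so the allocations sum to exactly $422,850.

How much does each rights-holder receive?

Ibarra: $60,400; Nwosu: $67,950; Ferraro: $128,375; Delacroix: $135,925; Vance: $7,550; Chaudhri: $22,650

Combined profit-interest units = 8 + 9 + 17 + 18 + 1 + 3 = 56.
Pro-rata amounts: Ibarra 60,407.14; Nwosu 67,958.04; Ferraro 128,365.18; Delacroix 135,916.07; Vance 7,550.89; Chaudhri 22,652.68.
Rounded to nearest $25: Ibarra $60,400; Nwosu $67,950; Ferraro $128,375; Delacroix $135,925; Vance $7,550; Chaudhri $22,650. Sum = $422,850.
No rounding difference to absorb.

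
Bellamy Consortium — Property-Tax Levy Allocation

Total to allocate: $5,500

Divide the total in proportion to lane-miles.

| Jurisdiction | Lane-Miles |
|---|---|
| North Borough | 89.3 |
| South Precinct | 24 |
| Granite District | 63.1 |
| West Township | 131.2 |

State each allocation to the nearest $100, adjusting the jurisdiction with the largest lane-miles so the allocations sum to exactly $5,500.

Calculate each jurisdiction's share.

Lane-miles total: 89.3 + 24 + 63.1 + 131.2 = 307.6.
Proportional shares: North Borough 1,596.72; South Precinct 429.13; Granite District 1,128.25; West Township 2,345.90.
After rounding ($100): North Borough $1,600; South Precinct $400; Granite District $1,100; West Township $2,300. Sum = $5,400.
Difference $5,500 − $5,400 = +$100 applied to largest lane-miles (West Township): West Township becomes $2,400.

North Borough: $1,600 | South Precinct: $400 | Granite District: $1,100 | West Township: $2,400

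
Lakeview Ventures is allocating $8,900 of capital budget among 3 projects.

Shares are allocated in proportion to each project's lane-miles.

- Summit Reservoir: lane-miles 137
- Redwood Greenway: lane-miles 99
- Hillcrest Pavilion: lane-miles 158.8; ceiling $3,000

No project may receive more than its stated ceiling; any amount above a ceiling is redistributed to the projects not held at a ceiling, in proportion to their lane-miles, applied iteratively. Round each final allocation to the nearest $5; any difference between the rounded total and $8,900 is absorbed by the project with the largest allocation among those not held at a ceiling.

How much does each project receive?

Summit Reservoir: $3,425 | Redwood Greenway: $2,475 | Hillcrest Pavilion: $3,000

Sum of lane-miles: 394.8.
Proportional shares (ignoring caps): Summit Reservoir 3,088.40; Redwood Greenway 2,231.76; Hillcrest Pavilion 3,579.84.
Cap binds for Hillcrest Pavilion ($3,000); remaining pool $5,900 reallocated over remaining lane-miles 236.
Redistributed shares: Summit Reservoir 3,425.00 → $3,425; Redwood Greenway 2,475.00 → $2,475.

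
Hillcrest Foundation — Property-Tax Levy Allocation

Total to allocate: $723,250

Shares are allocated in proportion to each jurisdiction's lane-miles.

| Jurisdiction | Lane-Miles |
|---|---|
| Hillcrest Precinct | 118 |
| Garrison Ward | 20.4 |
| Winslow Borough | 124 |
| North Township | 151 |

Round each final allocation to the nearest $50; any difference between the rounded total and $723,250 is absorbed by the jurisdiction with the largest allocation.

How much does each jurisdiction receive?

Hillcrest Precinct: $206,450; Garrison Ward: $35,700; Winslow Borough: $216,950; North Township: $264,150

Lane-miles total: 413.4.
Raw shares: Hillcrest Precinct 118/413.4 × $723,250 = 206,442.91; Garrison Ward 20.4/413.4 × $723,250 = 35,690.13; Winslow Borough 124/413.4 × $723,250 = 216,940.01; North Township 151/413.4 × $723,250 = 264,176.95.
Rounded to nearest $50: Hillcrest Precinct $206,450; Garrison Ward $35,700; Winslow Borough $216,950; North Township $264,200. Sum = $723,300.
Difference $723,250 − $723,300 = −$50 applied to largest allocation (North Township): North Township becomes $264,150.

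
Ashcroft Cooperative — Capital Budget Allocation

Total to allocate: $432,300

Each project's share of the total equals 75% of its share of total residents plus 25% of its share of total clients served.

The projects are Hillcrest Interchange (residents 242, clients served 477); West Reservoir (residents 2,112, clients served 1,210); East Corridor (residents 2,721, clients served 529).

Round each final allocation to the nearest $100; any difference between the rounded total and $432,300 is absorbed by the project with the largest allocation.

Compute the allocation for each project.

Totals — residents 5,075, clients served 2,216.
Combined weights (75% residents + 25% clients served): Hillcrest Interchange 0.0896; West Reservoir 0.4486; East Corridor 0.4618.
Pro-rata amounts: Hillcrest Interchange 38,724.02; West Reservoir 193,940.78; East Corridor 199,635.20.
Rounded to nearest $100: Hillcrest Interchange $38,700; West Reservoir $193,900; East Corridor $199,600. Sum = $432,200.
Difference $432,300 − $432,200 = +$100 applied to largest allocation (East Corridor): East Corridor becomes $199,700.

Hillcrest Interchange: $38,700 | West Reservoir: $193,900 | East Corridor: $199,700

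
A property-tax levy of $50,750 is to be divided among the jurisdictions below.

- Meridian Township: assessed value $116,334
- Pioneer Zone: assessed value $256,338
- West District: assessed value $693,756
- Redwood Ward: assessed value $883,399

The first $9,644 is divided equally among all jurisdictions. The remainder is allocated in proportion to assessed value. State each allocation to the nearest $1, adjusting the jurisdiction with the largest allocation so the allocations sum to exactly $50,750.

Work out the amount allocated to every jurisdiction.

$9,644 shared equally gives $2,411 per jurisdiction.
Remainder $41,106 by assessed value (total 1,949,827): Meridian Township 2,452.54 → $2,453; Pioneer Zone 5,404.08 → $5,404; West District 14,625.67 → $14,626; Redwood Ward 18,623.70 → $18,624.
Rounding difference −$1 on remainder applied to Redwood Ward.
Totals: Meridian Township $2,411 + $2,453 = $4,864; Pioneer Zone $2,411 + $5,404 = $7,815; West District $2,411 + $14,626 = $17,037; Redwood Ward $2,411 + $18,623 = $21,034.

Meridian Township: $4,864 · Pioneer Zone: $7,815 · West District: $17,037 · Redwood Ward: $21,034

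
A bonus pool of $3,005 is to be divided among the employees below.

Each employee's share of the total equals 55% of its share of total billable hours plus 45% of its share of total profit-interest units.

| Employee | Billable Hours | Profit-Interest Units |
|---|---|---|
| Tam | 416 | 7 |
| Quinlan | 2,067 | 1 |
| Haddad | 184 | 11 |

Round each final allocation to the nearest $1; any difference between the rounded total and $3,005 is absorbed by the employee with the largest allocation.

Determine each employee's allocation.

Billable hours total 2,667; profit-interest units total 19.
Blended shares (55% billable hours + 45% profit-interest units): Tam 0.2516; Quinlan 0.4499; Haddad 0.2985.
Pro-rata amounts: Tam 755.99; Quinlan 1,352.10; Haddad 896.91.
After rounding ($1): Tam $756; Quinlan $1,352; Haddad $897. Sum = $3,005.
Sum already equals the total — no adjustment.

Tam: $756; Quinlan: $1,352; Haddad: $897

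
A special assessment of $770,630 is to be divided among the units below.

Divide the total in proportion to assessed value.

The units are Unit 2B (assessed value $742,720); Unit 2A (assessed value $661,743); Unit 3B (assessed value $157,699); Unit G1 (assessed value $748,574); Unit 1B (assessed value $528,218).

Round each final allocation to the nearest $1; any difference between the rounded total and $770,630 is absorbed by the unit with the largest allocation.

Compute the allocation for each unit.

Assessed value total: 2,838,954.
Raw shares: Unit 2B 742,720/2,838,954 × $770,630 = 201,610.28; Unit 2A 661,743/2,838,954 × $770,630 = 179,629.19; Unit 3B 157,699/2,838,954 × $770,630 = 42,807.17; Unit G1 748,574/2,838,954 × $770,630 = 203,199.34; Unit 1B 528,218/2,838,954 × $770,630 = 143,384.02.
Rounded to nearest $1: Unit 2B $201,610; Unit 2A $179,629; Unit 3B $42,807; Unit G1 $203,199; Unit 1B $143,384. Sum = $770,629.
Difference $770,630 − $770,629 = +$1 applied to largest allocation (Unit G1): Unit G1 becomes $203,200.

Unit 2B: $201,610 · Unit 2A: $179,629 · Unit 3B: $42,807 · Unit G1: $203,200 · Unit 1B: $143,384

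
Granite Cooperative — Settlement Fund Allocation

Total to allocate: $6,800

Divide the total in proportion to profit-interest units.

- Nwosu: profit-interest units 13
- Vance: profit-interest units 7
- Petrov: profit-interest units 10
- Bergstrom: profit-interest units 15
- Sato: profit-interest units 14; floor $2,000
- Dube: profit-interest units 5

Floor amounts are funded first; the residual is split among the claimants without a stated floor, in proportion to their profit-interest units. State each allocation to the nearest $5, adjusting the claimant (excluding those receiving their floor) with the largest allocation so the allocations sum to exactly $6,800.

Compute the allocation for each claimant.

Nwosu: $1,250; Vance: $670; Petrov: $960; Bergstrom: $1,440; Sato: $2,000; Dube: $480

Fund the minimums — Sato $2,000. Residual $4,800.
Residual split over remaining profit-interest units 50: Nwosu 1,248.00 → $1,250; Vance 672.00 → $670; Petrov 960.00 → $960; Bergstrom 1,440.00 → $1,440; Dube 480.00 → $480.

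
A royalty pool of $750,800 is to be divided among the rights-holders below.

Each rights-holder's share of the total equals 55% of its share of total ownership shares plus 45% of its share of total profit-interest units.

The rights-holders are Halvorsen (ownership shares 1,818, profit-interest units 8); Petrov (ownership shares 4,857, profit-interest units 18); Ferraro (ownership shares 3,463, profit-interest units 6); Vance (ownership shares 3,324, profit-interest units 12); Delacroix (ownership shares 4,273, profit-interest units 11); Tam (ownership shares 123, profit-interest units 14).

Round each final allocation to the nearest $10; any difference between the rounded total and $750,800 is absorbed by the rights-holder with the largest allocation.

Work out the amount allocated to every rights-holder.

Ownership shares total 17,858; profit-interest units total 69.
Composite weights (55% ownership shares + 45% profit-interest units): Halvorsen 0.1082; Petrov 0.2670; Ferraro 0.1458; Vance 0.1806; Delacroix 0.2033; Tam 0.0951.
Pro-rata amounts: Halvorsen 81,210.75; Petrov 200,448.38; Ferraro 109,455.92; Vance 135,620.87; Delacroix 152,668.58; Tam 71,395.50.
At nearest $10: Halvorsen $81,210; Petrov $200,450; Ferraro $109,460; Vance $135,620; Delacroix $152,670; Tam $71,400. Sum = $750,810.
Difference $750,800 − $750,810 = −$10 applied to largest allocation (Petrov): Petrov becomes $200,440.

Halvorsen: $81,210; Petrov: $200,440; Ferraro: $109,460; Vance: $135,620; Delacroix: $152,670; Tam: $71,400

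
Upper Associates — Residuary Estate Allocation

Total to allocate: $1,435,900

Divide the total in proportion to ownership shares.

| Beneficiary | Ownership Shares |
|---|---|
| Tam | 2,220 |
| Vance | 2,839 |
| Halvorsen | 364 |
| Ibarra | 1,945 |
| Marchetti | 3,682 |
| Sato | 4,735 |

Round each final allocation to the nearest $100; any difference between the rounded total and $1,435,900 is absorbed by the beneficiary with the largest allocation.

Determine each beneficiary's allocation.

Tam: $201,900 | Vance: $258,300 | Halvorsen: $33,100 | Ibarra: $176,900 | Marchetti: $334,900 | Sato: $430,800

Sum of ownership shares: 15,785.
Proportional shares: Tam 2,220/15,785 × $1,435,900 = 201,944.76; Vance 2,839/15,785 × $1,435,900 = 258,252.78; Halvorsen 364/15,785 × $1,435,900 = 33,111.66; Ibarra 1,945/15,785 × $1,435,900 = 176,929.08; Marchetti 3,682/15,785 × $1,435,900 = 334,937.21; Sato 4,735/15,785 × $1,435,900 = 430,724.52.
At nearest $100: Tam $201,900; Vance $258,300; Halvorsen $33,100; Ibarra $176,900; Marchetti $334,900; Sato $430,700. Sum = $1,435,800.
Difference $1,435,900 − $1,435,800 = +$100 applied to largest allocation (Sato): Sato becomes $430,800.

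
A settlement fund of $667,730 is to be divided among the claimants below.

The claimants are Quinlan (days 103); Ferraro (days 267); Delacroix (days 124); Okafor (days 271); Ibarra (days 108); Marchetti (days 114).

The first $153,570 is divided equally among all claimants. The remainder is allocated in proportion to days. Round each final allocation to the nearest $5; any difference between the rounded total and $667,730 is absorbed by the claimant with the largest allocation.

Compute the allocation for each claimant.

$153,570 shared equally gives $25,595 per claimant.
Remainder $514,160 by days (total 987): Quinlan 53,656.01 → $53,655; Ferraro 139,088.88 → $139,090; Delacroix 64,595.58 → $64,595; Okafor 141,172.60 → $141,175; Ibarra 56,260.67 → $56,260; Marchetti 59,386.26 → $59,385.
Totals: Quinlan $25,595 + $53,655 = $79,250; Ferraro $25,595 + $139,090 = $164,685; Delacroix $25,595 + $64,595 = $90,190; Okafor $25,595 + $141,175 = $166,770; Ibarra $25,595 + $56,260 = $81,855; Marchetti $25,595 + $59,385 = $84,980.

Quinlan: $79,250; Ferraro: $164,685; Delacroix: $90,190; Okafor: $166,770; Ibarra: $81,855; Marchetti: $84,980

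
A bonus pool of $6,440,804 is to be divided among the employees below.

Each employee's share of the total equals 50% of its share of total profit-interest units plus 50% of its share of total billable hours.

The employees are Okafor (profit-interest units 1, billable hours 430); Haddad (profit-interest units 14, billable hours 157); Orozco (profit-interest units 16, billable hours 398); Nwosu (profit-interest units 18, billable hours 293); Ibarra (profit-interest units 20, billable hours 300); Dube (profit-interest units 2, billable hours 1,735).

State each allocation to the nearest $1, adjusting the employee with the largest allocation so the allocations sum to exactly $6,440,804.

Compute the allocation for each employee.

Okafor: $463,339; Haddad: $787,621; Orozco: $1,112,600; Nwosu: $1,101,251; Ibarra: $1,198,771; Dube: $1,777,222

Profit-interest units total 71; billable hours total 3,313.
Combined weights (50% profit-interest units + 50% billable hours): Okafor 0.0719; Haddad 0.1223; Orozco 0.1727; Nwosu 0.1710; Ibarra 0.1861; Dube 0.2759.
Unrounded shares: Okafor 463,339.32; Haddad 787,620.71; Orozco 1,112,600.34; Nwosu 1,101,250.62; Ibarra 1,198,770.52; Dube 1,777,222.48.
After rounding ($1): Okafor $463,339; Haddad $787,621; Orozco $1,112,600; Nwosu $1,101,251; Ibarra $1,198,771; Dube $1,777,222. Sum = $6,440,804.
No rounding difference to absorb.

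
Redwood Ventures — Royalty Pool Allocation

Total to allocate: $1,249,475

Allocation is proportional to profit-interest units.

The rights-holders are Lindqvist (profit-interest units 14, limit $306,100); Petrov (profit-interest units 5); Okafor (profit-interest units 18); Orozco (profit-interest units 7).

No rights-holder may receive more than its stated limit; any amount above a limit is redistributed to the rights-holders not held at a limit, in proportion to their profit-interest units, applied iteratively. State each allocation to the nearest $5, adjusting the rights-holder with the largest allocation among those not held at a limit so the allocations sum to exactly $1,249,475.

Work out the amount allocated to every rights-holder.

Lindqvist: $306,100; Petrov: $157,230; Okafor: $566,025; Orozco: $220,120

Combined profit-interest units = 44.
Unconstrained shares: Lindqvist 397,560.23; Petrov 141,985.80; Okafor 511,148.86; Orozco 198,780.11.
Cap binds for Lindqvist ($306,100); remaining pool $943,375 reallocated over remaining profit-interest units 30.
Remaining shares: Petrov 157,229.17 → $157,230; Okafor 566,025.00 → $566,025; Orozco 220,120.83 → $220,120.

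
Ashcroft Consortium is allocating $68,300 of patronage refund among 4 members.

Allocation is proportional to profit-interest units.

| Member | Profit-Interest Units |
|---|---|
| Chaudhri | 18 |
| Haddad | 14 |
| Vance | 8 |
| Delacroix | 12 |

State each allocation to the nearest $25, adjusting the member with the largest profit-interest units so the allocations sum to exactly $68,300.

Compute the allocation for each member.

Profit-interest units total: 18 + 14 + 8 + 12 = 52.
Pro-rata amounts: Chaudhri 23,642.31; Haddad 18,388.46; Vance 10,507.69; Delacroix 15,761.54.
At nearest $25: Chaudhri $23,650; Haddad $18,400; Vance $10,500; Delacroix $15,750. Sum = $68,300.
Rounded total matches; no reconciliation needed.

Chaudhri: $23,650; Haddad: $18,400; Vance: $10,500; Delacroix: $15,750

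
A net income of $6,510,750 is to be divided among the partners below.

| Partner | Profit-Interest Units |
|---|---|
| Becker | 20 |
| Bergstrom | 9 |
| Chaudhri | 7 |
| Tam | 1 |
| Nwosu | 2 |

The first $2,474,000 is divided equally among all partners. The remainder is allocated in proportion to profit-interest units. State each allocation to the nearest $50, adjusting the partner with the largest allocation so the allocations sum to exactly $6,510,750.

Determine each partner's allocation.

$2,474,000 shared equally gives $494,800 per partner.
Remainder $4,036,750 by profit-interest units (total 39): Becker 2,070,128.21 → $2,070,150; Bergstrom 931,557.69 → $931,550; Chaudhri 724,544.87 → $724,550; Tam 103,506.41 → $103,500; Nwosu 207,012.82 → $207,000.
Totals: Becker $494,800 + $2,070,150 = $2,564,950; Bergstrom $494,800 + $931,550 = $1,426,350; Chaudhri $494,800 + $724,550 = $1,219,350; Tam $494,800 + $103,500 = $598,300; Nwosu $494,800 + $207,000 = $701,800.

Becker: $2,564,950 · Bergstrom: $1,426,350 · Chaudhri: $1,219,350 · Tam: $598,300 · Nwosu: $701,800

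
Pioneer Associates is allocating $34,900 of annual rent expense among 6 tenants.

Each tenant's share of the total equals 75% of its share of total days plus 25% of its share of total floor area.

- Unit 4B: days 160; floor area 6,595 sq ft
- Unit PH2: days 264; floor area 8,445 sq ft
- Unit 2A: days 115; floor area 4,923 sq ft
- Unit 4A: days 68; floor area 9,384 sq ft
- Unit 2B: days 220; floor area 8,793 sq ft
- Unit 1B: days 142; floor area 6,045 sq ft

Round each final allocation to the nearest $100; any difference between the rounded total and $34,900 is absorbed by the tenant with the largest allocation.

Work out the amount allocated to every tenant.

Days total 969; floor area total 44,185.
Combined weights (75% days + 25% floor area): Unit 4B 0.1612; Unit PH2 0.2521; Unit 2A 0.1169; Unit 4A 0.1057; Unit 2B 0.2200; Unit 1B 0.1441.
Proportional shares: Unit 4B 5,624.26; Unit PH2 8,798.86; Unit 2A 4,078.55; Unit 4A 3,689.86; Unit 2B 7,679.04; Unit 1B 5,029.44.
At nearest $100: Unit 4B $5,600; Unit PH2 $8,800; Unit 2A $4,100; Unit 4A $3,700; Unit 2B $7,700; Unit 1B $5,000. Sum = $34,900.
Rounded total matches; no reconciliation needed.

Unit 4B: $5,600 | Unit PH2: $8,800 | Unit 2A: $4,100 | Unit 4A: $3,700 | Unit 2B: $7,700 | Unit 1B: $5,000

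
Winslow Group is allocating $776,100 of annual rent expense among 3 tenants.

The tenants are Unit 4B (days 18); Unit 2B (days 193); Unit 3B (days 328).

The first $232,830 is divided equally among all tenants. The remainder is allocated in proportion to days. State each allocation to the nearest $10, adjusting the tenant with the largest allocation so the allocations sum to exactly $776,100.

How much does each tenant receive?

Unit 4B: $95,750 | Unit 2B: $272,140 | Unit 3B: $408,210

First tranche $232,830 split equally: $77,610 each.
Remainder $543,270 by days (total 539): Unit 4B 18,142.60 → $18,140; Unit 2B 194,528.96 → $194,530; Unit 3B 330,598.44 → $330,600.
Totals: Unit 4B $77,610 + $18,140 = $95,750; Unit 2B $77,610 + $194,530 = $272,140; Unit 3B $77,610 + $330,600 = $408,210.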